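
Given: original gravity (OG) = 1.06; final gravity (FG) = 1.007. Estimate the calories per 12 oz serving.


ABW = (OG−FG)·131.25·0.79/FG;  °P = 259 − 259/SG (for OG→OE and FG→AE);  RE = 0.1808·OE + 0.8192·AE;  Cal = (6.9·ABW + 4·(RE−0.1))·FG·3.55
ABW = (1.06 − 1.007)·131.25·0.79/1.007 = 5.4572
OE = 259 − 259/1.06 = 14.6604 °P
AE = 259 − 259/1.007 = 1.8004 °P
RE = 0.1808·14.6604 + 0.8192·1.8004 = 4.1255 °P
Cal = (6.9·5.4572 + 4·(4.1255−0.1))·1.007·3.55

192.1727 kcal


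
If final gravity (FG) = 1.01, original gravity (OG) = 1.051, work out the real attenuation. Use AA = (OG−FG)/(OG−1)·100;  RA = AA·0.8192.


AA = (1.051 − 1.01)/(1.051 − 1)·100 = 80.3922
RA = 80.3922·0.8192

65.8573 %


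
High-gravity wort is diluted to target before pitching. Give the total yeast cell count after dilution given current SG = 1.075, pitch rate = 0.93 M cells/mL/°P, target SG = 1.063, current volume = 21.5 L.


V_w = V·((SG_c−1)/(SG_t−1)−1);  °P = 259 − 259/SG_t;  cells = rate·(V+V_w)·°P
V_w = 21.5·((1.075−1)/(1.063−1)−1) = 4.0952
V_final = 21.5 + 4.0952 = 25.5952
°P = 259 − 259/1.063 = 15.3500
cells = 0.93·25.5952·15.3500

365.3837 billion cells


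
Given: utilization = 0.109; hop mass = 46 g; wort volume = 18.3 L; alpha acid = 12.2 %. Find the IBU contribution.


IBU = (α/100)·mass·U·1000 / V
IBU = (12.2/100)·46·0.109·1000 / 18.3

33.4267 IBU


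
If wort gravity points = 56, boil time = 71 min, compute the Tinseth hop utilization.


U = 1.65·0.000125^(GP/1000) · (1 − e^(−0.04·t))/4.15
bigness = 1.65·0.000125^(56/1000) = 0.9975
boil_factor = (1 − e^(−0.04·71))/4.15 = 0.2269
U = 0.9975 · 0.2269

0.2263


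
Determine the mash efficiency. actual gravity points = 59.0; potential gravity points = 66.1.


efficiency = actual / potential × 100
efficiency = 59.0 / 66.1 × 100

89.2587 %


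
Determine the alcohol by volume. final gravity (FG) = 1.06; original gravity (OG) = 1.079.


ABV = (OG − FG) · 131.25
ABV = (1.079 − 1.06) · 131.25

2.4937 % ABV


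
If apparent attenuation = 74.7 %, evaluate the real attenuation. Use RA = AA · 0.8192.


RA = 74.7 · 0.8192

61.1942 %


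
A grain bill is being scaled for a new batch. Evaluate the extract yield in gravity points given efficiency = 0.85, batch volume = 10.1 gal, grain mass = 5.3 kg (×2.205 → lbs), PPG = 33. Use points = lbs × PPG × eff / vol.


lbs = 5.3 × 2.205 = 11.6865
points = 11.6865 × 33 × 0.85 / 10.1

32.4561 points


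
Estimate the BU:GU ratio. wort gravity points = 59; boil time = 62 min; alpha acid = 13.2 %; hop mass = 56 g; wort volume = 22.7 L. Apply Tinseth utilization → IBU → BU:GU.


U = 1.65·0.000125^(GP/1000)·(1−e^(−0.04t))/4.15;  IBU = (α/100)·m·U·1000/V;  BU:GU = IBU/GP
U = 1.65·0.000125^(59/1000)·(1−e^(−0.04·62))/4.15 = 0.2144
IBU = (13.2/100)·56·0.2144·1000/22.7 = 69.8083
BU:GU = 69.8083/59

1.1832


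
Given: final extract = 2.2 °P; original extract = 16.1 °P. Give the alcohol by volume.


SG = 259/(259 − P);  ABV = (OG − FG)·131.25
OG = 259/(259 − 16.1) = 1.0663
FG = 259/(259 − 2.2) = 1.0086
ABV = (1.0663 − 1.0086)·131.25

7.5752 % ABV


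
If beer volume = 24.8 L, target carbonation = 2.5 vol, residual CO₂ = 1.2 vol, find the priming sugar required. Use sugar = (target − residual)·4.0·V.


sugar = (2.5 − 1.2)·4.0·24.8

128.9600 g


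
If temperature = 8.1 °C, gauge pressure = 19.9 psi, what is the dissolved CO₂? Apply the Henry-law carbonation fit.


vols = (P + 14.695)·(0.01821 + 0.09011·e^(−0.04·T))
vols = (19.9 + 14.695)·(0.01821 + 0.09011·e^(−0.04·8.1))

2.8846 volumes


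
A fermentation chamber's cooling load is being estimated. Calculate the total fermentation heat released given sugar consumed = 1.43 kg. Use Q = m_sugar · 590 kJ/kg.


Q = 1.43 · 590

843.7000 kJ


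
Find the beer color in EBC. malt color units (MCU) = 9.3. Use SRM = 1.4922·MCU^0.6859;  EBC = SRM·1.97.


SRM = 1.4922·9.3^0.6859 = 6.8883
EBC = 6.8883·1.97

13.5699 EBC


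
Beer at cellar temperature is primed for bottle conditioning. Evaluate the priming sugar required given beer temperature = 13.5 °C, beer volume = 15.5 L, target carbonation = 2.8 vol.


residual = 14.695·(0.01821 + 0.09011·e^(−0.04·T));  sugar = (target − residual)·4.0·V
residual = 14.695·(0.01821 + 0.09011·e^(−0.04·13.5)) = 1.0393
sugar = (2.8 − 1.0393)·4.0·15.5

109.1664 g


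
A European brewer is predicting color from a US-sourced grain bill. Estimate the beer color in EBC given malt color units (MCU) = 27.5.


SRM = 1.4922·MCU^0.6859;  EBC = SRM·1.97
SRM = 1.4922·27.5^0.6859 = 14.4899
EBC = 14.4899·1.97

28.5451 EBC


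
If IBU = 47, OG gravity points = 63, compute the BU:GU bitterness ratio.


BU:GU = IBU / OG_points
BU:GU = 47 / 63

0.7460


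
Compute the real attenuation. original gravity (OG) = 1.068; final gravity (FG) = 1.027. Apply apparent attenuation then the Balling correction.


AA = (OG−FG)/(OG−1)·100;  RA = AA·0.8192
AA = (1.068 − 1.027)/(1.068 − 1)·100 = 60.2941
RA = 60.2941·0.8192

49.3929 %


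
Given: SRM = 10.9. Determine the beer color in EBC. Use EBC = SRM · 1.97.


EBC = 10.9 · 1.97

21.4730 EBC


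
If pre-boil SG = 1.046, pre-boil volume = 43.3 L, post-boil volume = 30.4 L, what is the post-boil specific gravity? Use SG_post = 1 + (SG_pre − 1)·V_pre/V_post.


pts_pre = (1.046 − 1)·1000 = 46.0000
pts_post = 46.0000·43.3/30.4 = 65.5197
SG_post = 1 + 65.5197/1000

1.0655


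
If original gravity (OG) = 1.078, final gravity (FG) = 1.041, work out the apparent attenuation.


AA = (OG − FG)/(OG − 1) · 100
AA = (1.078 − 1.041)/(1.078 − 1) · 100

47.4359 %


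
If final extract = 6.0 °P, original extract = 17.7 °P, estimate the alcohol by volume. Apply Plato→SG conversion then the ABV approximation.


SG = 259/(259 − P);  ABV = (OG − FG)·131.25
OG = 259/(259 − 17.7) = 1.0734
FG = 259/(259 − 6.0) = 1.0237
ABV = (1.0734 − 1.0237)·131.25

6.5149 % ABV


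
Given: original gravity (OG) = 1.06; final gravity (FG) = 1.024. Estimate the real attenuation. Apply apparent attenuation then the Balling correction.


AA = (OG−FG)/(OG−1)·100;  RA = AA·0.8192
AA = (1.06 − 1.024)/(1.06 − 1)·100 = 60.0000
RA = 60.0000·0.8192

49.1520 %


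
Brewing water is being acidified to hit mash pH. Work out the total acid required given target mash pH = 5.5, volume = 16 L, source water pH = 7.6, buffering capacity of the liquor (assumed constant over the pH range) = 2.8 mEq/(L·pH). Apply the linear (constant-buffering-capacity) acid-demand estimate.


acid = buffering capacity · (pH_source − pH_target) · V
acid = 2.8 · (7.6 − 5.5) · 16

94.0800 mEq


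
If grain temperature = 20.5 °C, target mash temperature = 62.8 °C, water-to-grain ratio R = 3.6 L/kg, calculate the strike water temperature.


T_strike = (0.41/R)·(T_mash − T_grain) + T_mash
T_strike = (0.41/3.6)·(62.8 − 20.5) + 62.8

67.6175 °C


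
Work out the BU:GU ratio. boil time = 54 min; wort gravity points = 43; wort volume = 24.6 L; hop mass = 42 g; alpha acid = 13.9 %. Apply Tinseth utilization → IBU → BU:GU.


U = 1.65·0.000125^(GP/1000)·(1−e^(−0.04t))/4.15;  IBU = (α/100)·m·U·1000/V;  BU:GU = IBU/GP
U = 1.65·0.000125^(43/1000)·(1−e^(−0.04·54))/4.15 = 0.2390
IBU = (13.9/100)·42·0.2390·1000/24.6 = 56.7173
BU:GU = 56.7173/43

1.3190


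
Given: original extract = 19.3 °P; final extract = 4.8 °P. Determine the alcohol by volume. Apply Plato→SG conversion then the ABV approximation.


SG = 259/(259 − P);  ABV = (OG − FG)·131.25
OG = 259/(259 − 19.3) = 1.0805
FG = 259/(259 − 4.8) = 1.0189
ABV = (1.0805 − 1.0189)·131.25

8.0895 % ABV


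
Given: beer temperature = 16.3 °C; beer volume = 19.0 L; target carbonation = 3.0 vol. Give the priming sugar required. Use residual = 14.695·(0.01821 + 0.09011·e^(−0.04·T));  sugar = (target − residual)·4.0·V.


residual = 14.695·(0.01821 + 0.09011·e^(−0.04·16.3)) = 0.9575
sugar = (3.0 − 0.9575)·4.0·19.0

155.2307 g


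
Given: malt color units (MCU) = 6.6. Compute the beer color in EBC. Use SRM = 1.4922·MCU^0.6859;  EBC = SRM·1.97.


SRM = 1.4922·6.6^0.6859 = 5.4444
EBC = 5.4444·1.97

10.7255 EBC


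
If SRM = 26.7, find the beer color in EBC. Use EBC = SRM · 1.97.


EBC = 26.7 · 1.97

52.5990 EBC


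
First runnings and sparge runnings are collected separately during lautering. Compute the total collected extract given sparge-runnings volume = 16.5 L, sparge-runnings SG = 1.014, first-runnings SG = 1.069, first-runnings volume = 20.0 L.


total = Σ (SG_i − 1)·1000·V_i
first = (1.069 − 1)·1000·20.0 = 1380.0000
sparge = (1.014 − 1)·1000·16.5 = 231.0000
total = 1380.0000 + 231.0000

1611.0000 gravity·L


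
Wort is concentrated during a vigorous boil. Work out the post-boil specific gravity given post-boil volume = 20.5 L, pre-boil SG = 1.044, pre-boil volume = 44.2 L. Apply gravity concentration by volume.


SG_post = 1 + (SG_pre − 1)·V_pre/V_post
pts_pre = (1.044 − 1)·1000 = 44.0000
pts_post = 44.0000·44.2/20.5 = 94.8683
SG_post = 1 + 94.8683/1000

1.0949


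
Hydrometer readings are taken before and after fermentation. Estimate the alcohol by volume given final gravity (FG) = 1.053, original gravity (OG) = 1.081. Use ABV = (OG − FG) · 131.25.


ABV = (1.081 − 1.053) · 131.25

3.6750 % ABV


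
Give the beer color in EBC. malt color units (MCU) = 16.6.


SRM = 1.4922·MCU^0.6859;  EBC = SRM·1.97
SRM = 1.4922·16.6^0.6859 = 10.2494
EBC = 10.2494·1.97

20.1914 EBC


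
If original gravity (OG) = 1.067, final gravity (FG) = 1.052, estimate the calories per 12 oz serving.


ABW = (OG−FG)·131.25·0.79/FG;  °P = 259 − 259/SG (for OG→OE and FG→AE);  RE = 0.1808·OE + 0.8192·AE;  Cal = (6.9·ABW + 4·(RE−0.1))·FG·3.55
ABW = (1.067 − 1.052)·131.25·0.79/1.052 = 1.4784
OE = 259 − 259/1.067 = 16.2634 °P
AE = 259 − 259/1.052 = 12.8023 °P
RE = 0.1808·16.2634 + 0.8192·12.8023 = 13.4280 °P
Cal = (6.9·1.4784 + 4·(13.4280−0.1))·1.052·3.55

237.1970 kcal


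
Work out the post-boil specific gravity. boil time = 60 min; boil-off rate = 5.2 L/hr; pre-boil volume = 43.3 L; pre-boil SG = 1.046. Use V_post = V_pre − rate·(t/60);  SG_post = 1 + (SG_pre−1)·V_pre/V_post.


V_post = 43.3 − 5.2·(60/60) = 38.1000
SG_post = 1 + (1.046 − 1)·43.3/38.1000

1.0523


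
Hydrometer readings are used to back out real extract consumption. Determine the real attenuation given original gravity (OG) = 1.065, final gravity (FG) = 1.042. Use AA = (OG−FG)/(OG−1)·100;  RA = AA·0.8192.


AA = (1.065 − 1.042)/(1.065 − 1)·100 = 35.3846
RA = 35.3846·0.8192

28.9871 %


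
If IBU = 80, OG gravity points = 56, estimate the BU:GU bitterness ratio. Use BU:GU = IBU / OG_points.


BU:GU = 80 / 56

1.4286


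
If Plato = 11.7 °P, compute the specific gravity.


SG = 259/(259 − P)
SG = 259/(259 − 11.7)

1.0473


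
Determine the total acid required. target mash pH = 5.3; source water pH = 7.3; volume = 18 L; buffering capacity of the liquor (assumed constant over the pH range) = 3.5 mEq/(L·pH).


acid = buffering capacity · (pH_source − pH_target) · V
acid = 3.5 · (7.3 − 5.3) · 18

126.0000 mEq


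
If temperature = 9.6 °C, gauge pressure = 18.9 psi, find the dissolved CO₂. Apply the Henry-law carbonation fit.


vols = (P + 14.695)·(0.01821 + 0.09011·e^(−0.04·T))
vols = (18.9 + 14.695)·(0.01821 + 0.09011·e^(−0.04·9.6))

2.6737 volumes


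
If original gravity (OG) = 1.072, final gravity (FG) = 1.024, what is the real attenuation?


AA = (OG−FG)/(OG−1)·100;  RA = AA·0.8192
AA = (1.072 − 1.024)/(1.072 − 1)·100 = 66.6667
RA = 66.6667·0.8192

54.6133 %


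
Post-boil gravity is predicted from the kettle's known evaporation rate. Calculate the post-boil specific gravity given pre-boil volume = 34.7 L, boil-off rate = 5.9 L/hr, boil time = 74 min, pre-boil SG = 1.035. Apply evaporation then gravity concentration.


V_post = V_pre − rate·(t/60);  SG_post = 1 + (SG_pre−1)·V_pre/V_post
V_post = 34.7 − 5.9·(74/60) = 27.4233
SG_post = 1 + (1.035 − 1)·34.7/27.4233

1.0443


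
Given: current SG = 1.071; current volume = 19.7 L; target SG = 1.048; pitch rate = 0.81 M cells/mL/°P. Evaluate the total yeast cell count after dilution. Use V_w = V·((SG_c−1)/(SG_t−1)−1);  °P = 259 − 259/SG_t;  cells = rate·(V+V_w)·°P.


V_w = 19.7·((1.071−1)/(1.048−1)−1) = 9.4396
V_final = 19.7 + 9.4396 = 29.1396
°P = 259 − 259/1.048 = 11.8626
cells = 0.81·29.1396·11.8626

279.9936 billion cells


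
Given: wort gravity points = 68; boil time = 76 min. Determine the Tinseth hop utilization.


U = 1.65·0.000125^(GP/1000) · (1 − e^(−0.04·t))/4.15
bigness = 1.65·0.000125^(68/1000) = 0.8955
boil_factor = (1 − e^(−0.04·76))/4.15 = 0.2294
U = 0.8955 · 0.2294

0.2055


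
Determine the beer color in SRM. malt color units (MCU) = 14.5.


SRM = 1.4922 · MCU^0.6859
SRM = 1.4922 · 14.5^0.6859

9.3413 SRM


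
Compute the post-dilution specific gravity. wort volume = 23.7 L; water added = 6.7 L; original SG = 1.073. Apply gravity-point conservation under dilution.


SG_new = 1 + (SG_old − 1)·V_old/(V_old + V_water)
pts = (1.073 − 1)·1000·23.7/(23.7 + 6.7) = 56.9112
SG_new = 1 + 56.9112/1000

1.0569


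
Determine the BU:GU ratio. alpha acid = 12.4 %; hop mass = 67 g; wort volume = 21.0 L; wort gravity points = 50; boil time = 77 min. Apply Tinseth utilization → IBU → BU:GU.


U = 1.65·0.000125^(GP/1000)·(1−e^(−0.04t))/4.15;  IBU = (α/100)·m·U·1000/V;  BU:GU = IBU/GP
U = 1.65·0.000125^(50/1000)·(1−e^(−0.04·77))/4.15 = 0.2420
IBU = (12.4/100)·67·0.2420·1000/21.0 = 95.7471
BU:GU = 95.7471/50

1.9149


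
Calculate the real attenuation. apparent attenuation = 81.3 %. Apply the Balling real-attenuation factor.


RA = AA · 0.8192
RA = 81.3 · 0.8192

66.6010 %


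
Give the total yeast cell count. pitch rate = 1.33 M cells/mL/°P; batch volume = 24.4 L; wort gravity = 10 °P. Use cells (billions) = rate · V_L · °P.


cells = 1.33 · 24.4 · 10

324.5200 billion cells


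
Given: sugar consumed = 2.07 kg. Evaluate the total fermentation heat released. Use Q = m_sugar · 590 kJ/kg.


Q = 2.07 · 590

1221.3000 kJ


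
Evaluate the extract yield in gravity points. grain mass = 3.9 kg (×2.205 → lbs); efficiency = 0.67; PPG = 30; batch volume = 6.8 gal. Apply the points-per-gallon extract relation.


points = lbs × PPG × eff / vol
lbs = 3.9 × 2.205 = 8.5995
points = 8.5995 × 30 × 0.67 / 6.8

25.4191 points


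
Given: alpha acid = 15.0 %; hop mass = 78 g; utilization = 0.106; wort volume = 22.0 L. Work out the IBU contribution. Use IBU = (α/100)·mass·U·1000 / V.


IBU = (15.0/100)·78·0.106·1000 / 22.0

56.3727 IBU


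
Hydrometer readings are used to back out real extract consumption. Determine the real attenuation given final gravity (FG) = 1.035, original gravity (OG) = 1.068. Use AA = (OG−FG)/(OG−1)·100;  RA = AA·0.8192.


AA = (1.068 − 1.035)/(1.068 − 1)·100 = 48.5294
RA = 48.5294·0.8192

39.7553 %


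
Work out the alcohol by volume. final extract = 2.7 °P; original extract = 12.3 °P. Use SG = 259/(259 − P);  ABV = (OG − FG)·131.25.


OG = 259/(259 − 12.3) = 1.0499
FG = 259/(259 − 2.7) = 1.0105
ABV = (1.0499 − 1.0105)·131.25

5.1612 % ABV


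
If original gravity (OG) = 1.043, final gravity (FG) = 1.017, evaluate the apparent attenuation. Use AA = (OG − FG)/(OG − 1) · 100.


AA = (1.043 − 1.017)/(1.043 − 1) · 100

60.4651 %


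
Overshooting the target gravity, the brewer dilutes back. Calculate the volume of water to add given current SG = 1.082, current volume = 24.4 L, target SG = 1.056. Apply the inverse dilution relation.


V_water = V·((SG_curr − 1)/(SG_target − 1) − 1)
V_water = 24.4·((1.082 − 1)/(1.056 − 1) − 1)

11.3286 L


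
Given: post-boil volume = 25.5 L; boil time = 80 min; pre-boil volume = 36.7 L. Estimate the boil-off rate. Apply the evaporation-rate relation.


rate = (V_pre − V_post) / (t_min/60)
rate = (36.7 − 25.5) / (80/60)

8.4000 L/hr


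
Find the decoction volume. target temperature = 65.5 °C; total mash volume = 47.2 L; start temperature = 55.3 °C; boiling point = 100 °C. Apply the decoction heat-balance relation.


V_dec = V_total·(T_target − T_start)/(T_boil − T_start)
V_dec = 47.2·(65.5 − 55.3)/(100 − 55.3)

10.7705 L


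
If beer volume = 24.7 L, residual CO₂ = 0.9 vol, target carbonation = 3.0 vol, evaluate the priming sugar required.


sugar = (target − residual)·4.0·V
sugar = (3.0 − 0.9)·4.0·24.7

207.4800 g


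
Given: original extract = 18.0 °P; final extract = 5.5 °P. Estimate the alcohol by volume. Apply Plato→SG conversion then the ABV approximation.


SG = 259/(259 − P);  ABV = (OG − FG)·131.25
OG = 259/(259 − 18.0) = 1.0747
FG = 259/(259 − 5.5) = 1.0217
ABV = (1.0747 − 1.0217)·131.25

6.9553 % ABV


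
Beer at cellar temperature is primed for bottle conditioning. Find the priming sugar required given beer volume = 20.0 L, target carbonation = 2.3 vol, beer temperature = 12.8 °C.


residual = 14.695·(0.01821 + 0.09011·e^(−0.04·T));  sugar = (target − residual)·4.0·V
residual = 14.695·(0.01821 + 0.09011·e^(−0.04·12.8)) = 1.0612
sugar = (2.3 − 1.0612)·4.0·20.0

99.1069 g


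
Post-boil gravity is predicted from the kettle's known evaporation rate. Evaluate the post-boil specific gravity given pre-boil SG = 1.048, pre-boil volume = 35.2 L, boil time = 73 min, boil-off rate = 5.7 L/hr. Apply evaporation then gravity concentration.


V_post = V_pre − rate·(t/60);  SG_post = 1 + (SG_pre−1)·V_pre/V_post
V_post = 35.2 − 5.7·(73/60) = 28.2650
SG_post = 1 + (1.048 − 1)·35.2/28.2650

1.0598


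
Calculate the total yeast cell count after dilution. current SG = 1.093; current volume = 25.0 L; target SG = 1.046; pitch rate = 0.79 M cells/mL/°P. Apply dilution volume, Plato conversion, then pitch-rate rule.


V_w = V·((SG_c−1)/(SG_t−1)−1);  °P = 259 − 259/SG_t;  cells = rate·(V+V_w)·°P
V_w = 25.0·((1.093−1)/(1.046−1)−1) = 25.5435
V_final = 25.0 + 25.5435 = 50.5435
°P = 259 − 259/1.046 = 11.3901
cells = 0.79·50.5435·11.3901

454.7976 billion cells


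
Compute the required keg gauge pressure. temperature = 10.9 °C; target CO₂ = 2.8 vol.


psi = vols/(0.01821 + 0.09011·e^(−0.04·T)) − 14.695
psi = 2.8/(0.01821 + 0.09011·e^(−0.04·10.9)) − 14.695

21.9174 psi


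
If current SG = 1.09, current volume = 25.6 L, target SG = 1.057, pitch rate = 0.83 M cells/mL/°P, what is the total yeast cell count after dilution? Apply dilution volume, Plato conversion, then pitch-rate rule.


V_w = V·((SG_c−1)/(SG_t−1)−1);  °P = 259 − 259/SG_t;  cells = rate·(V+V_w)·°P
V_w = 25.6·((1.09−1)/(1.057−1)−1) = 14.8211
V_final = 25.6 + 14.8211 = 40.4211
°P = 259 − 259/1.057 = 13.9669
cells = 0.83·40.4211·13.9669

468.5817 billion cells


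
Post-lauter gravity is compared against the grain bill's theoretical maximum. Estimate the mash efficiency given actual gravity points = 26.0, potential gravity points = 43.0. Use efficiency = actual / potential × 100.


efficiency = 26.0 / 43.0 × 100

60.4651 %


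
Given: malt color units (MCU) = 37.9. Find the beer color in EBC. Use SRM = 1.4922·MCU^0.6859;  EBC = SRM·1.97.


SRM = 1.4922·37.9^0.6859 = 18.0558
EBC = 18.0558·1.97

35.5698 EBC


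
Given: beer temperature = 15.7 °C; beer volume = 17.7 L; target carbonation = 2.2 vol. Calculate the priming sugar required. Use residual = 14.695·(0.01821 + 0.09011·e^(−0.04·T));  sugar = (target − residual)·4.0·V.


residual = 14.695·(0.01821 + 0.09011·e^(−0.04·15.7)) = 0.9742
sugar = (2.2 − 0.9742)·4.0·17.7

86.7832 g


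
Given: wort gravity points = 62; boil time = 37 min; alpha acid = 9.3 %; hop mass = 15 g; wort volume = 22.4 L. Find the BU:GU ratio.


U = 1.65·0.000125^(GP/1000)·(1−e^(−0.04t))/4.15;  IBU = (α/100)·m·U·1000/V;  BU:GU = IBU/GP
U = 1.65·0.000125^(62/1000)·(1−e^(−0.04·37))/4.15 = 0.1759
IBU = (9.3/100)·15·0.1759·1000/22.4 = 10.9545
BU:GU = 10.9545/62

0.1767


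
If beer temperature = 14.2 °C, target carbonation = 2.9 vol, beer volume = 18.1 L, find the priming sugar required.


residual = 14.695·(0.01821 + 0.09011·e^(−0.04·T));  sugar = (target − residual)·4.0·V
residual = 14.695·(0.01821 + 0.09011·e^(−0.04·14.2)) = 1.0179
sugar = (2.9 − 1.0179)·4.0·18.1

136.2608 g


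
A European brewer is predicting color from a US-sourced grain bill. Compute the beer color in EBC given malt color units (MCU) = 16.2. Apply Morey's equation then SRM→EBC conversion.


SRM = 1.4922·MCU^0.6859;  EBC = SRM·1.97
SRM = 1.4922·16.2^0.6859 = 10.0794
EBC = 10.0794·1.97

19.8564 EBC


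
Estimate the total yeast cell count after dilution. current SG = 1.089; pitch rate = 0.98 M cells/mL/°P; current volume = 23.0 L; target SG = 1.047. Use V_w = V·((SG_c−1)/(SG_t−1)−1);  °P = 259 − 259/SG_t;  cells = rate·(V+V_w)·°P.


V_w = 23.0·((1.089−1)/(1.047−1)−1) = 20.5532
V_final = 23.0 + 20.5532 = 43.5532
°P = 259 − 259/1.047 = 11.6266
cells = 0.98·43.5532·11.6266

496.2460 billion cells


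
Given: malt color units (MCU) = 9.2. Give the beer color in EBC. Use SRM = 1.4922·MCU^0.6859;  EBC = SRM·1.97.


SRM = 1.4922·9.2^0.6859 = 6.8374
EBC = 6.8374·1.97

13.4696 EBC


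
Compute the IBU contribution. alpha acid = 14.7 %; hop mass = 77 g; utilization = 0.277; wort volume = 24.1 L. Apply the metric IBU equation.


IBU = (α/100)·mass·U·1000 / V
IBU = (14.7/100)·77·0.277·1000 / 24.1

130.0980 IBU


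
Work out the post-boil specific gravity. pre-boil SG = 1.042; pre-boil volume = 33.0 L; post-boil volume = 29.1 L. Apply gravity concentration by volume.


SG_post = 1 + (SG_pre − 1)·V_pre/V_post
pts_pre = (1.042 − 1)·1000 = 42.0000
pts_post = 42.0000·33.0/29.1 = 47.6289
SG_post = 1 + 47.6289/1000

1.0476


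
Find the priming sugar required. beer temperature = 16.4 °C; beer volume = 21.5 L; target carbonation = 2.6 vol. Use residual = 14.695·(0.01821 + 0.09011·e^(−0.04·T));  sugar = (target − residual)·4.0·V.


residual = 14.695·(0.01821 + 0.09011·e^(−0.04·16.4)) = 0.9547
sugar = (2.6 − 0.9547)·4.0·21.5

141.4927 g


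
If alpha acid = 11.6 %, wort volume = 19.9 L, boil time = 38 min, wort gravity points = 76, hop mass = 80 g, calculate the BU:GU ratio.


U = 1.65·0.000125^(GP/1000)·(1−e^(−0.04t))/4.15;  IBU = (α/100)·m·U·1000/V;  BU:GU = IBU/GP
U = 1.65·0.000125^(76/1000)·(1−e^(−0.04·38))/4.15 = 0.1569
IBU = (11.6/100)·80·0.1569·1000/19.9 = 73.1656
BU:GU = 73.1656/76

0.9627


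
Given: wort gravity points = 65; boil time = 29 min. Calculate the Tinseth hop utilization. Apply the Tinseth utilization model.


U = 1.65·0.000125^(GP/1000) · (1 − e^(−0.04·t))/4.15
bigness = 1.65·0.000125^(65/1000) = 0.9200
boil_factor = (1 − e^(−0.04·29))/4.15 = 0.1654
U = 0.9200 · 0.1654

0.1522


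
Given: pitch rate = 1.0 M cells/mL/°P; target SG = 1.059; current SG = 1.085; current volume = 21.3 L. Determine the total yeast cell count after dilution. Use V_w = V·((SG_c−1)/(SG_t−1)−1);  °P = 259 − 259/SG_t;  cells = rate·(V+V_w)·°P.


V_w = 21.3·((1.085−1)/(1.059−1)−1) = 9.3864
V_final = 21.3 + 9.3864 = 30.6864
°P = 259 − 259/1.059 = 14.4297
cells = 1.0·30.6864·14.4297

442.7946 billion cells


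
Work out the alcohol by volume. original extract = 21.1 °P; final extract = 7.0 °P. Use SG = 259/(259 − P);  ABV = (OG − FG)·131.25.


OG = 259/(259 − 21.1) = 1.0887
FG = 259/(259 − 7.0) = 1.0278
ABV = (1.0887 − 1.0278)·131.25

7.9951 % ABV


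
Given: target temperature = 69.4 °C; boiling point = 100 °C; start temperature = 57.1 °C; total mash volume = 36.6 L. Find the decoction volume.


V_dec = V_total·(T_target − T_start)/(T_boil − T_start)
V_dec = 36.6·(69.4 − 57.1)/(100 − 57.1)

10.4937 L


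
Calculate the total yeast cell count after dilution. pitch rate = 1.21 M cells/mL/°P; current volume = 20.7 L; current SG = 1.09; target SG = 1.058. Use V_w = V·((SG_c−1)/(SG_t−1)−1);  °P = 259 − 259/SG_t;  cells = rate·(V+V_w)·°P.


V_w = 20.7·((1.09−1)/(1.058−1)−1) = 11.4207
V_final = 20.7 + 11.4207 = 32.1207
°P = 259 − 259/1.058 = 14.1985
cells = 1.21·32.1207·14.1985

551.8389 billion cells


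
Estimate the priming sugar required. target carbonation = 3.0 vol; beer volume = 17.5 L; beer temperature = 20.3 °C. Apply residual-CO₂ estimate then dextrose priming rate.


residual = 14.695·(0.01821 + 0.09011·e^(−0.04·T));  sugar = (target − residual)·4.0·V
residual = 14.695·(0.01821 + 0.09011·e^(−0.04·20.3)) = 0.8555
sugar = (3.0 − 0.8555)·4.0·17.5

150.1160 g


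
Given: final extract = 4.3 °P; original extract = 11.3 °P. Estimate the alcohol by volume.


SG = 259/(259 − P);  ABV = (OG − FG)·131.25
OG = 259/(259 − 11.3) = 1.0456
FG = 259/(259 − 4.3) = 1.0169
ABV = (1.0456 − 1.0169)·131.25

3.7717 % ABV


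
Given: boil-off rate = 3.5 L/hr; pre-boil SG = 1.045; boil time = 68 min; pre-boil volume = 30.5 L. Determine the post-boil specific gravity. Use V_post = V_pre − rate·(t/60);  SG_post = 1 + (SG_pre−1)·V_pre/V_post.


V_post = 30.5 − 3.5·(68/60) = 26.5333
SG_post = 1 + (1.045 − 1)·30.5/26.5333

1.0517


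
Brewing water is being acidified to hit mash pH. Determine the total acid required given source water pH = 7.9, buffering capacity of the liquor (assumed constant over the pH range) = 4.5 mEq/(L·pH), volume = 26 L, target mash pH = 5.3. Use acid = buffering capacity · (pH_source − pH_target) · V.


acid = 4.5 · (7.9 − 5.3) · 26

304.2000 mEq


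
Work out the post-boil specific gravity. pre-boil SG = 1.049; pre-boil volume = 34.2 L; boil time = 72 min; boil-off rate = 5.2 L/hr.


V_post = V_pre − rate·(t/60);  SG_post = 1 + (SG_pre−1)·V_pre/V_post
V_post = 34.2 − 5.2·(72/60) = 27.9600
SG_post = 1 + (1.049 − 1)·34.2/27.9600

1.0599


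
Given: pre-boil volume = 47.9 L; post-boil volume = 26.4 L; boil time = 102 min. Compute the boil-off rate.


rate = (V_pre − V_post) / (t_min/60)
rate = (47.9 − 26.4) / (102/60)

12.6471 L/hr


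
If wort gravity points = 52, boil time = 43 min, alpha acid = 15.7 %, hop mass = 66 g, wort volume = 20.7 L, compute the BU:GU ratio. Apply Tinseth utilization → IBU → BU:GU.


U = 1.65·0.000125^(GP/1000)·(1−e^(−0.04t))/4.15;  IBU = (α/100)·m·U·1000/V;  BU:GU = IBU/GP
U = 1.65·0.000125^(52/1000)·(1−e^(−0.04·43))/4.15 = 0.2045
IBU = (15.7/100)·66·0.2045·1000/20.7 = 102.3898
BU:GU = 102.3898/52

1.9690


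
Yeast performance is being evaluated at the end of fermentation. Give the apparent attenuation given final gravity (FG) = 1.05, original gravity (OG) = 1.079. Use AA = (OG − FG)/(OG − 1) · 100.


AA = (1.079 − 1.05)/(1.079 − 1) · 100

36.7089 %


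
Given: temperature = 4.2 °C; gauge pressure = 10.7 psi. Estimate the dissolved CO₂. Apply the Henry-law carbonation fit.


vols = (P + 14.695)·(0.01821 + 0.09011·e^(−0.04·T))
vols = (10.7 + 14.695)·(0.01821 + 0.09011·e^(−0.04·4.2))

2.3969 volumes


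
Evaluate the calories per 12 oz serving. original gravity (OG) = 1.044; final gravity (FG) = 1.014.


ABW = (OG−FG)·131.25·0.79/FG;  °P = 259 − 259/SG (for OG→OE and FG→AE);  RE = 0.1808·OE + 0.8192·AE;  Cal = (6.9·ABW + 4·(RE−0.1))·FG·3.55
ABW = (1.044 − 1.014)·131.25·0.79/1.014 = 3.0677
OE = 259 − 259/1.044 = 10.9157 °P
AE = 259 − 259/1.014 = 3.5759 °P
RE = 0.1808·10.9157 + 0.8192·3.5759 = 4.9030 °P
Cal = (6.9·3.0677 + 4·(4.9030−0.1))·1.014·3.55

145.3517 kcal


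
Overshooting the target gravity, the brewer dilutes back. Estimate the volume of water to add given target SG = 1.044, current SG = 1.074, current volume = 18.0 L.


V_water = V·((SG_curr − 1)/(SG_target − 1) − 1)
V_water = 18.0·((1.074 − 1)/(1.044 − 1) − 1)

12.2727 L


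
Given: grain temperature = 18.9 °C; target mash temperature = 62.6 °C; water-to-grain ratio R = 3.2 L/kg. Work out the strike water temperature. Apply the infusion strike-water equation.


T_strike = (0.41/R)·(T_mash − T_grain) + T_mash
T_strike = (0.41/3.2)·(62.6 − 18.9) + 62.6

68.1991 °C


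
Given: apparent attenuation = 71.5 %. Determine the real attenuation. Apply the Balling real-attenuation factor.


RA = AA · 0.8192
RA = 71.5 · 0.8192

58.5728 %


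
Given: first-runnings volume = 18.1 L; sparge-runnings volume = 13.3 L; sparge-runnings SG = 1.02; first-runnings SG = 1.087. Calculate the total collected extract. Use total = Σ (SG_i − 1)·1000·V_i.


first = (1.087 − 1)·1000·18.1 = 1574.7000
sparge = (1.02 − 1)·1000·13.3 = 266.0000
total = 1574.7000 + 266.0000

1840.7000 gravity·L


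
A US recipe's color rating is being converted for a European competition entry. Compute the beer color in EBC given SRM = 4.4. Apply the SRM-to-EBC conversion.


EBC = SRM · 1.97
EBC = 4.4 · 1.97

8.6680 EBC


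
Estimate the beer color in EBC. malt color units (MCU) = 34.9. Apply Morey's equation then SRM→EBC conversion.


SRM = 1.4922·MCU^0.6859;  EBC = SRM·1.97
SRM = 1.4922·34.9^0.6859 = 17.0628
EBC = 17.0628·1.97

33.6138 EBC


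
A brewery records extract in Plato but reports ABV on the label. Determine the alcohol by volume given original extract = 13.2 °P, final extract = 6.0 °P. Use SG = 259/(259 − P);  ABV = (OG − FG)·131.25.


OG = 259/(259 − 13.2) = 1.0537
FG = 259/(259 − 6.0) = 1.0237
ABV = (1.0537 − 1.0237)·131.25

3.9358 % ABV


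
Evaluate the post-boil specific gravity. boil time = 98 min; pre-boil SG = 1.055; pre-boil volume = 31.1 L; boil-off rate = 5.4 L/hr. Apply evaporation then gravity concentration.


V_post = V_pre − rate·(t/60);  SG_post = 1 + (SG_pre−1)·V_pre/V_post
V_post = 31.1 − 5.4·(98/60) = 22.2800
SG_post = 1 + (1.055 − 1)·31.1/22.2800

1.0768


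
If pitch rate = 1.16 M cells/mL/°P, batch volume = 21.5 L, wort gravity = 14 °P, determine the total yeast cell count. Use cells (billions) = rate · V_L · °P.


cells = 1.16 · 21.5 · 14

349.1600 billion cells


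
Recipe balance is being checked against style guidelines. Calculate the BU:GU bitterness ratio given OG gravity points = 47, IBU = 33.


BU:GU = IBU / OG_points
BU:GU = 33 / 47

0.7021


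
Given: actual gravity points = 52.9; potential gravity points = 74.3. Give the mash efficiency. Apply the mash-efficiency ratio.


efficiency = actual / potential × 100
efficiency = 52.9 / 74.3 × 100

71.1978 %


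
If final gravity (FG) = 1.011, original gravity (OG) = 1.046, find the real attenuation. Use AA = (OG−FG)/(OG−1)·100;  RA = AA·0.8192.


AA = (1.046 − 1.011)/(1.046 − 1)·100 = 76.0870
RA = 76.0870·0.8192

62.3304 %


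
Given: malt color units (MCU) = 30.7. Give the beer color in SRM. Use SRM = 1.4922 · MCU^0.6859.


SRM = 1.4922 · 30.7^0.6859

15.6263 SRM


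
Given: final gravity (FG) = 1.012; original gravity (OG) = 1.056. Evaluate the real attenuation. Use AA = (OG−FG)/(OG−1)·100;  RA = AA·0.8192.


AA = (1.056 − 1.012)/(1.056 − 1)·100 = 78.5714
RA = 78.5714·0.8192

64.3657 %


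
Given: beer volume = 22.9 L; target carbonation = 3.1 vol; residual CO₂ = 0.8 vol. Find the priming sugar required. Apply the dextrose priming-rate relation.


sugar = (target − residual)·4.0·V
sugar = (3.1 − 0.8)·4.0·22.9

210.6800 g


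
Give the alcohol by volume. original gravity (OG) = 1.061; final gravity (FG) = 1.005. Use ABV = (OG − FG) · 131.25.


ABV = (1.061 − 1.005) · 131.25

7.3500 % ABV


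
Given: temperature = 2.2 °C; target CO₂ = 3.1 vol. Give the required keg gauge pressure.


psi = vols/(0.01821 + 0.09011·e^(−0.04·T)) − 14.695
psi = 3.1/(0.01821 + 0.09011·e^(−0.04·2.2)) − 14.695

16.0806 psi


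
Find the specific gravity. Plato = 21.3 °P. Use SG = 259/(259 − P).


SG = 259/(259 − 21.3)

1.0896


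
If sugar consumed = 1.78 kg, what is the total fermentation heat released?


Q = m_sugar · 590 kJ/kg
Q = 1.78 · 590

1050.2000 kJ


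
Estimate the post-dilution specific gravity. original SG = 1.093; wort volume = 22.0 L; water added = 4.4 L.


SG_new = 1 + (SG_old − 1)·V_old/(V_old + V_water)
pts = (1.093 − 1)·1000·22.0/(22.0 + 4.4) = 77.5000
SG_new = 1 + 77.5000/1000

1.0775


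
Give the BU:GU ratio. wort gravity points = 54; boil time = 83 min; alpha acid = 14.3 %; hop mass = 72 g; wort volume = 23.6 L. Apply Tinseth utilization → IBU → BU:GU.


U = 1.65·0.000125^(GP/1000)·(1−e^(−0.04t))/4.15;  IBU = (α/100)·m·U·1000/V;  BU:GU = IBU/GP
U = 1.65·0.000125^(54/1000)·(1−e^(−0.04·83))/4.15 = 0.2359
IBU = (14.3/100)·72·0.2359·1000/23.6 = 102.9043
BU:GU = 102.9043/54

1.9056


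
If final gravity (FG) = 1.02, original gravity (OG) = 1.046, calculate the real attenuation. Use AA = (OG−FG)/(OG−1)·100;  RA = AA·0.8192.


AA = (1.046 − 1.02)/(1.046 − 1)·100 = 56.5217
RA = 56.5217·0.8192

46.3026 %


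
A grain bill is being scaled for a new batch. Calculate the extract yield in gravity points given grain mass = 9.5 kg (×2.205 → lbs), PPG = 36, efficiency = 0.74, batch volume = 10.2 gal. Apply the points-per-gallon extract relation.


points = lbs × PPG × eff / vol
lbs = 9.5 × 2.205 = 20.9475
points = 20.9475 × 36 × 0.74 / 10.2

54.7099 points


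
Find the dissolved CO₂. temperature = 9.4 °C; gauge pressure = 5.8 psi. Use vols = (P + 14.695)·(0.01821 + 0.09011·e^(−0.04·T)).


vols = (5.8 + 14.695)·(0.01821 + 0.09011·e^(−0.04·9.4))

1.6412 volumes


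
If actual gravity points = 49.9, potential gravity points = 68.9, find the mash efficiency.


efficiency = actual / potential × 100
efficiency = 49.9 / 68.9 × 100

72.4238 %


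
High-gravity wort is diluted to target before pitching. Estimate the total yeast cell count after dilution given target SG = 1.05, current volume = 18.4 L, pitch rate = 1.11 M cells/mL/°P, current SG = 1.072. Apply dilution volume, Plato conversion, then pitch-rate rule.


V_w = V·((SG_c−1)/(SG_t−1)−1);  °P = 259 − 259/SG_t;  cells = rate·(V+V_w)·°P
V_w = 18.4·((1.072−1)/(1.05−1)−1) = 8.0960
V_final = 18.4 + 8.0960 = 26.4960
°P = 259 − 259/1.05 = 12.3333
cells = 1.11·26.4960·12.3333

362.7302 billion cells


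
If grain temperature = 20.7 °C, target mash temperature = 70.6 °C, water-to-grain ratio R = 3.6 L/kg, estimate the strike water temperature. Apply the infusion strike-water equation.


T_strike = (0.41/R)·(T_mash − T_grain) + T_mash
T_strike = (0.41/3.6)·(70.6 − 20.7) + 70.6

76.2831 °C


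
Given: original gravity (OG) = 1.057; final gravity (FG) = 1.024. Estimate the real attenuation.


AA = (OG−FG)/(OG−1)·100;  RA = AA·0.8192
AA = (1.057 − 1.024)/(1.057 − 1)·100 = 57.8947
RA = 57.8947·0.8192

47.4274 %


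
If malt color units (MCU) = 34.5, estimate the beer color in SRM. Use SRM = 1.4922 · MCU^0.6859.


SRM = 1.4922 · 34.5^0.6859

16.9284 SRM


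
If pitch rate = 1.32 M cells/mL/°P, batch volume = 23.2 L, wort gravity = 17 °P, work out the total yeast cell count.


cells (billions) = rate · V_L · °P
cells = 1.32 · 23.2 · 17

520.6080 billion cells


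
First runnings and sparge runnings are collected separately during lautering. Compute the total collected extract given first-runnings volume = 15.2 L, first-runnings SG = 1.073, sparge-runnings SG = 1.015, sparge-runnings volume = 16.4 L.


total = Σ (SG_i − 1)·1000·V_i
first = (1.073 − 1)·1000·15.2 = 1109.6000
sparge = (1.015 − 1)·1000·16.4 = 246.0000
total = 1109.6000 + 246.0000

1355.6000 gravity·L


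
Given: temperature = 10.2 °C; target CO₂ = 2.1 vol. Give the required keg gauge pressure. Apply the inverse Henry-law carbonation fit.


psi = vols/(0.01821 + 0.09011·e^(−0.04·T)) − 14.695
psi = 2.1/(0.01821 + 0.09011·e^(−0.04·10.2)) − 14.695

12.1829 psi


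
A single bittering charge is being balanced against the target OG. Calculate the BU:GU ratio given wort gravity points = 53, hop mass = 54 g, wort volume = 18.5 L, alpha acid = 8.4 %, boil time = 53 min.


U = 1.65·0.000125^(GP/1000)·(1−e^(−0.04t))/4.15;  IBU = (α/100)·m·U·1000/V;  BU:GU = IBU/GP
U = 1.65·0.000125^(53/1000)·(1−e^(−0.04·53))/4.15 = 0.2173
IBU = (8.4/100)·54·0.2173·1000/18.5 = 53.2771
BU:GU = 53.2771/53

1.0052


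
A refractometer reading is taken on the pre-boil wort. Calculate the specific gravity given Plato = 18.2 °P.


SG = 259/(259 − P)
SG = 259/(259 − 18.2)

1.0756


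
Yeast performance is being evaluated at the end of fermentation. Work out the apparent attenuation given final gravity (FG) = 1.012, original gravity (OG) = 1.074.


AA = (OG − FG)/(OG − 1) · 100
AA = (1.074 − 1.012)/(1.074 − 1) · 100

83.7838 %


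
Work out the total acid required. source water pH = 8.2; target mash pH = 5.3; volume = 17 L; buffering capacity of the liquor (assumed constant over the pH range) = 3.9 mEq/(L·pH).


acid = buffering capacity · (pH_source − pH_target) · V
acid = 3.9 · (8.2 − 5.3) · 17

192.2700 mEq


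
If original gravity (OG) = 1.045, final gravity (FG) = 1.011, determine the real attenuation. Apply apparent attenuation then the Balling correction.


AA = (OG−FG)/(OG−1)·100;  RA = AA·0.8192
AA = (1.045 − 1.011)/(1.045 − 1)·100 = 75.5556
RA = 75.5556·0.8192

61.8951 %


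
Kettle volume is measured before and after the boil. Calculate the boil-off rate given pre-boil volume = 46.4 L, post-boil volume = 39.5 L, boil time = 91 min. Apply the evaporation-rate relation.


rate = (V_pre − V_post) / (t_min/60)
rate = (46.4 − 39.5) / (91/60)

4.5495 L/hr


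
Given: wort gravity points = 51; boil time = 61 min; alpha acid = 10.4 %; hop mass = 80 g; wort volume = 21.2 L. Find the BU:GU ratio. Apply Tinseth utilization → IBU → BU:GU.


U = 1.65·0.000125^(GP/1000)·(1−e^(−0.04t))/4.15;  IBU = (α/100)·m·U·1000/V;  BU:GU = IBU/GP
U = 1.65·0.000125^(51/1000)·(1−e^(−0.04·61))/4.15 = 0.2295
IBU = (10.4/100)·80·0.2295·1000/21.2 = 90.0658
BU:GU = 90.0658/51

1.7660


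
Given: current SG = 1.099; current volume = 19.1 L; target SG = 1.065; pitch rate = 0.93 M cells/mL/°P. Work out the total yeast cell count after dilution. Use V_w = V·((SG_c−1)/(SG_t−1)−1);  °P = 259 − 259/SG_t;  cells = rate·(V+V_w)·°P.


V_w = 19.1·((1.099−1)/(1.065−1)−1) = 9.9908
V_final = 19.1 + 9.9908 = 29.0908
°P = 259 − 259/1.065 = 15.8075
cells = 0.93·29.0908·15.8075

427.6630 billion cells


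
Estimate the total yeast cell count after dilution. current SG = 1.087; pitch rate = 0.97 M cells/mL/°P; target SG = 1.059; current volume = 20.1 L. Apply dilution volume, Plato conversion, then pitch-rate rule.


V_w = V·((SG_c−1)/(SG_t−1)−1);  °P = 259 − 259/SG_t;  cells = rate·(V+V_w)·°P
V_w = 20.1·((1.087−1)/(1.059−1)−1) = 9.5390
V_final = 20.1 + 9.5390 = 29.6390
°P = 259 − 259/1.059 = 14.4297
cells = 0.97·29.6390·14.4297

414.8498 billion cells


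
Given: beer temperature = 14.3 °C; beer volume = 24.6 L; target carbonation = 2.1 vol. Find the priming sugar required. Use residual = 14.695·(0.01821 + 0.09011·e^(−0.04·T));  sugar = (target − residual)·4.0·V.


residual = 14.695·(0.01821 + 0.09011·e^(−0.04·14.3)) = 1.0149
sugar = (2.1 − 1.0149)·4.0·24.6

106.7690 g
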